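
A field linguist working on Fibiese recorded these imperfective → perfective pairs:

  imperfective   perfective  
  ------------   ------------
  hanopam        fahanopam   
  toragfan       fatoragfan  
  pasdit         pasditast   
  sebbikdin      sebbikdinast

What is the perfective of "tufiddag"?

"tufiddag" has last vowel 'a'. The stems whose last vowel is 'a' (hanopam → fahanopam, toragfan → fatoragfan) add the prefix fa-.
The other pattern: stems whose last vowel is 'i' add -ast.
So tufiddag → fatufiddag.

fatufiddag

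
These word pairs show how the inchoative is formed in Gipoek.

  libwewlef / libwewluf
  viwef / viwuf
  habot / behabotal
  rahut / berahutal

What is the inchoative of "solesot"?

"solesot" ends in -t. The stems ending in -t (habot → behabotal, rahut → berahutal) add be- … -al around the stem.
So solesot → besolesotal.

besolesotal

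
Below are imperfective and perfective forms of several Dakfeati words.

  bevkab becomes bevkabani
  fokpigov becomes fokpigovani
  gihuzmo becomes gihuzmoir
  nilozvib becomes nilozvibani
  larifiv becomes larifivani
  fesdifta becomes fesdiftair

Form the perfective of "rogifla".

rogiflair

gihuzmo and fokpigov both have last vowel 'o' yet inflect differently (gihuzmoir, fokpigovani), so the last vowel is not what conditions the rule; whether the stem ends in a vowel or a consonant is.
"rogifla" ends in a vowel. The stems ending in a vowel (gihuzmo → gihuzmoir, fesdifta → fesdiftair) add -ir.
The other pattern: stems ending in a consonant add -ani.
So rogifla → rogiflair.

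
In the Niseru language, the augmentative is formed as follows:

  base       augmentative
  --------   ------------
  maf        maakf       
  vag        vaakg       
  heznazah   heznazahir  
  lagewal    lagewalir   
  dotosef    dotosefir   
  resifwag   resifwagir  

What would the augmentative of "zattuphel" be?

maf and dotosef both end in -f yet inflect differently (maakf, dotosefir), so the final letter is not what conditions the rule; the number of vowels is.
"zattuphel" has 3 vowels. The stems with 3 vowels (heznazah → heznazahir, lagewal → lagewalir, dotosef → dotosefir) add -ir.
The other pattern: stems with 1 vowel insert -ak- after the first vowel.
So zattuphel → zattuphelir.

zattuphelir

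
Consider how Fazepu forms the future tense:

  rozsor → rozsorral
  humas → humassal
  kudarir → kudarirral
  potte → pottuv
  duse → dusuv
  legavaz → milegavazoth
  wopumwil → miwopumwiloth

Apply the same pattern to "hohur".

hohurral

humas and legavaz both have last vowel 'a' yet inflect differently (humassal, milegavazoth), so the last vowel is not what conditions the rule; the final letter is.
"hohur" ends in -r. The stems ending in -r (rozsor → rozsorral, kudarir → kudarirral) double the final consonant and add -al.
The other patterns: stems ending in -e drop the final letter and add -uv; stems ending in -l or -z add mi- … -oth around the stem.
So hohur → hohurral.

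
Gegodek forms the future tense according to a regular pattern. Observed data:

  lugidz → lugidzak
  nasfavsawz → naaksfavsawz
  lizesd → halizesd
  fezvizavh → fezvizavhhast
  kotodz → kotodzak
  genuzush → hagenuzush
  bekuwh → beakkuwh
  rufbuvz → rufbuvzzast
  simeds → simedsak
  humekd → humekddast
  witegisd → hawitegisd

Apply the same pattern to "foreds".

foredsak

lugidz and nasfavsawz both end in -z yet inflect differently (lugidzak, naaksfavsawz), so the final letter is not what conditions the rule; the second-to-last letter is.
"foreds" has second-to-last letter 'd'. The stems whose second-to-last letter is 'd' (lugidz → lugidzak, simeds → simedsak, kotodz → kotodzak) add -ak.
The other patterns: stems whose second-to-last letter is 's' add the prefix ha-; stems whose second-to-last letter is 'w' insert -ak- after the first vowel; stems whose second-to-last letter is 'k' or 'v' double the final consonant and add -ast.
So foreds → foredsak.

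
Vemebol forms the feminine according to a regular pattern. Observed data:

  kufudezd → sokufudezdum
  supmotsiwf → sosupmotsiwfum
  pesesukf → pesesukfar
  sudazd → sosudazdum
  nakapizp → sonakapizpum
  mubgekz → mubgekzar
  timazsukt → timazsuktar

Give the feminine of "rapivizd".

pesesukf and supmotsiwf both end in -f yet inflect differently (pesesukfar, sosupmotsiwfum), so the final letter is not what conditions the rule; the second-to-last letter is.
"rapivizd" has second-to-last letter 'z'. The stems whose second-to-last letter is 'z' (sudazd → sosudazdum, nakapizp → sonakapizpum, kufudezd → sokufudezdum) add so- … -um around the stem.
The other pattern: stems whose second-to-last letter is 'k' add -ar.
So rapivizd → sorapivizdum.

sorapivizdum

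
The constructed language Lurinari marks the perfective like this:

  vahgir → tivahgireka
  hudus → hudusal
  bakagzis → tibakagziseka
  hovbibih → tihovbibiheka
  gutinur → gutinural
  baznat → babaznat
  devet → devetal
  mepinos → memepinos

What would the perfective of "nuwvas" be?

nunuwvas

"nuwvas" has last vowel 'a'. The one such stem in the data (baznat → babaznat) repeats the first consonant+vowel as a prefix (as does mepinos), so the same rule applies.
The other patterns: stems whose last vowel is 'i' add ti- … -eka around the stem; stems whose last vowel is 'e' or 'u' add -al.
So nuwvas → nunuwvas.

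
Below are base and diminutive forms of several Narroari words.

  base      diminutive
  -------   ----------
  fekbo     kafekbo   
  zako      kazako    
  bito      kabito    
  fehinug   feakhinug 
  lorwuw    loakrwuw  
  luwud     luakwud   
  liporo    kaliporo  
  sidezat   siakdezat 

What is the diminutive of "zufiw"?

"zufiw" ends in a consonant. The stems ending in a consonant (fehinug → feakhinug, luwud → luakwud, lorwuw → loakrwuw) insert -ak- after the first vowel.
The other pattern: stems ending in a vowel add the prefix ka-.
So zufiw → zuakfiw.

zuakfiw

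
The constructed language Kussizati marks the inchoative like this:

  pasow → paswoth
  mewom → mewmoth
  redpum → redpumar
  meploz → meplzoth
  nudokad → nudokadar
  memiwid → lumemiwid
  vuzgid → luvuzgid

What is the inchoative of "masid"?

lumasid

"masid" has last vowel 'i'. The stems whose last vowel is 'i' (vuzgid → luvuzgid, memiwid → lumemiwid) add the prefix lu-.
The other patterns: stems whose last vowel is 'o' delete the last vowel and add -oth; stems whose last vowel is 'a' or 'u' add -ar.
So masid → lumasid.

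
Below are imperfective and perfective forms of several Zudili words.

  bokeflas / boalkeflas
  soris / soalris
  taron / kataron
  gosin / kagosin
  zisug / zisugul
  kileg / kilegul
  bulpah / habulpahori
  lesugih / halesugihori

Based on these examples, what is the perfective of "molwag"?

soris and gosin both have last vowel 'i' yet inflect differently (soalris, kagosin), so the last vowel is not what conditions the rule; the final letter is.
"molwag" ends in -g. The stems ending in -g (zisug → zisugul, kileg → kilegul) add -ul.
So molwag → molwagul.

molwagul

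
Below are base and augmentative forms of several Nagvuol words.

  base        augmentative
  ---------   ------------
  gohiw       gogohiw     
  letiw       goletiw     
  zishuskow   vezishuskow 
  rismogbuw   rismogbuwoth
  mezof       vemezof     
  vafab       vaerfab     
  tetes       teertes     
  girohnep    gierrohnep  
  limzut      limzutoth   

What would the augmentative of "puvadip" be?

rismogbuw and zishuskow both end in -w yet inflect differently (rismogbuwoth, vezishuskow), so the final letter is not what conditions the rule; the last vowel is.
"puvadip" has last vowel 'i'. The stems whose last vowel is 'i' (letiw → goletiw, gohiw → gogohiw) add the prefix go-.
The other patterns: stems whose last vowel is 'a' or 'e' insert -er- after the first vowel; stems whose last vowel is 'u' add -oth; stems whose last vowel is 'o' add the prefix ve-.
So puvadip → gopuvadip.

gopuvadip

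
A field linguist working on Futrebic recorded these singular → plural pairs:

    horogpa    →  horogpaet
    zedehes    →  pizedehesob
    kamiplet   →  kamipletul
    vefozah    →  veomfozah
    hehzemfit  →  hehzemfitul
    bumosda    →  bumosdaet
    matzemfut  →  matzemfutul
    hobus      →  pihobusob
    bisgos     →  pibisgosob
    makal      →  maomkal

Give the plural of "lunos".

pilunosob

zedehes and kamiplet both have last vowel 'e' yet inflect differently (pizedehesob, kamipletul), so the last vowel is not what conditions the rule; the final letter is.
"lunos" ends in -s. The stems ending in -s (zedehes → pizedehesob, hobus → pihobusob, bisgos → pibisgosob) add pi- … -ob around the stem.
The other patterns: stems ending in -a add -et; stems ending in -t add -ul; stems ending in -h or -l insert -om- after the first vowel.
So lunos → pilunosob.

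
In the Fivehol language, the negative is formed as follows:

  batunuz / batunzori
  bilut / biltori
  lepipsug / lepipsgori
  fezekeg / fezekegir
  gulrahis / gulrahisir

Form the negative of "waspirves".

waspirvesir

lepipsug and fezekeg both end in -g yet inflect differently (lepipsgori, fezekegir), so the final letter is not what conditions the rule; the last vowel is.
"waspirves" has last vowel 'e'. The one such stem in the data (fezekeg → fezekegir) adds -ir, so the same rule applies.
So waspirves → waspirvesir.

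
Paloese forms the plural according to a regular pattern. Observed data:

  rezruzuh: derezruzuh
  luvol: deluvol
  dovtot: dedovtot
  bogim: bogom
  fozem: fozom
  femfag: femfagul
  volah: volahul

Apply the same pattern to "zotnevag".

rezruzuh and volah both end in -h yet inflect differently (derezruzuh, volahul), so the final letter is not what conditions the rule; the last vowel is.
"zotnevag" has last vowel 'a'. The stems whose last vowel is 'a' (femfag → femfagul, volah → volahul) add -ul.
The other patterns: stems whose last vowel is 'o' or 'u' add the prefix de-; stems whose last vowel is 'e' or 'i' change the last vowel to 'o'.
So zotnevag → zotnevagul.

zotnevagul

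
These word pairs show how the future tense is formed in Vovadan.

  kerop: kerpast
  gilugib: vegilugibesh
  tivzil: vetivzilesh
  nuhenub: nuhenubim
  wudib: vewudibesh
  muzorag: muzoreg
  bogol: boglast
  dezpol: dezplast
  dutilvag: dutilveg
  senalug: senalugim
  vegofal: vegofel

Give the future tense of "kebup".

tivzil and vegofal both end in -l yet inflect differently (vetivzilesh, vegofel), so the final letter is not what conditions the rule; the last vowel is.
"kebup" has last vowel 'u'. The stems whose last vowel is 'u' (senalug → senalugim, nuhenub → nuhenubim) add -im.
The other patterns: stems whose last vowel is 'i' add ve- … -esh around the stem; stems whose last vowel is 'a' change the last vowel to 'e'; stems whose last vowel is 'o' delete the last vowel and add -ast.
So kebup → kebupim.

kebupim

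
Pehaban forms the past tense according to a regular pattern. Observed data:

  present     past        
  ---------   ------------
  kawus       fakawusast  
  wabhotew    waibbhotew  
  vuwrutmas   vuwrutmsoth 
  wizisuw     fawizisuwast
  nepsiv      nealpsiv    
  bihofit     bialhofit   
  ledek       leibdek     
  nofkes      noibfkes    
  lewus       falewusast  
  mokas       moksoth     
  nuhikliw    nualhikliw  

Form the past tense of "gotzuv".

"gotzuv" has last vowel 'u'. The stems whose last vowel is 'u' (kawus → fakawusast, lewus → falewusast, wizisuw → fawizisuwast) add fa- … -ast around the stem.
The other patterns: stems whose last vowel is 'e' insert -ib- after the first vowel; stems whose last vowel is 'a' delete the last vowel and add -oth; stems whose last vowel is 'i' insert -al- after the first vowel.
So gotzuv → fagotzuvast.

fagotzuvast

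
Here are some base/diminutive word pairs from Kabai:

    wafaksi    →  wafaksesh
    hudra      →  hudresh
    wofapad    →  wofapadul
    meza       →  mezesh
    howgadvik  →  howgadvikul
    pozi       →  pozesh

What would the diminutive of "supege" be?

supegesh

meza and wofapad both have last vowel 'a' yet inflect differently (mezesh, wofapadul), so the last vowel is not what conditions the rule; whether the stem ends in a vowel or a consonant is.
"supege" ends in a vowel. The stems ending in a vowel (meza → mezesh, wafaksi → wafaksesh, hudra → hudresh) drop the final letter and add -esh.
So supege → supegesh.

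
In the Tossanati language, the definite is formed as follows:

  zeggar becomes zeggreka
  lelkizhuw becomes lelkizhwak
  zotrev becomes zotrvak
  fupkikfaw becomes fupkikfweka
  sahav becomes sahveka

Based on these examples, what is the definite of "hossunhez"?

hossunhzak

"hossunhez" has last vowel 'e'. The one such stem in the data (zotrev → zotrvak) deletes the last vowel and adds -ak (as does lelkizhuw), so the same rule applies.
So hossunhez → hossunhzak.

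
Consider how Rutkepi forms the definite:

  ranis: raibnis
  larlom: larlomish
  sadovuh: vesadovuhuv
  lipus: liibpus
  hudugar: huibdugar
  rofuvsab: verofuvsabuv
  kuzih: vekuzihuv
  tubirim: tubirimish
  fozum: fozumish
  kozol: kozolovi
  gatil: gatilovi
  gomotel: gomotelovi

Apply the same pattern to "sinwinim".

sinwinimish

larlom and kozol both have last vowel 'o' yet inflect differently (larlomish, kozolovi), so the last vowel is not what conditions the rule; the final letter is.
"sinwinim" ends in -m. The stems ending in -m (larlom → larlomish, tubirim → tubirimish, fozum → fozumish) add -ish.
So sinwinim → sinwinimish.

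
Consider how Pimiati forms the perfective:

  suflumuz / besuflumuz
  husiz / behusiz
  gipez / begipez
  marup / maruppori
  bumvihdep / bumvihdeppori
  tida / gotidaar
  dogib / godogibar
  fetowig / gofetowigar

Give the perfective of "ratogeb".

"ratogeb" ends in -b. The one such stem in the data (dogib → godogibar) adds go- … -ar around the stem, so the same rule applies.
The other patterns: stems ending in -z add the prefix be-; stems ending in -p double the final consonant and add -ori.
So ratogeb → goratogebar.

goratogebar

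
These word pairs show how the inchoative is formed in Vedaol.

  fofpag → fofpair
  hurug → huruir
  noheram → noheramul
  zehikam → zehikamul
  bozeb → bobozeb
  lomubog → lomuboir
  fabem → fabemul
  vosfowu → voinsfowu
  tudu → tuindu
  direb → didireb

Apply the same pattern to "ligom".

ligomul

hurug and tudu both have last vowel 'u' yet inflect differently (huruir, tuindu), so the last vowel is not what conditions the rule; the final letter is.
"ligom" ends in -m. The stems ending in -m (fabem → fabemul, zehikam → zehikamul, noheram → noheramul) add -ul.
The other patterns: stems ending in -g drop the final letter and add -ir; stems ending in -b repeat the first consonant+vowel as a prefix; stems ending in -u insert -in- after the first vowel.
So ligom → ligomul.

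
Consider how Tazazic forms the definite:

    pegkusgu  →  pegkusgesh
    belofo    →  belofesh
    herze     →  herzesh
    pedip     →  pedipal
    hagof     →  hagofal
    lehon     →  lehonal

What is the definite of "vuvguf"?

vuvgufal

belofo and hagof both have last vowel 'o' yet inflect differently (belofesh, hagofal), so the last vowel is not what conditions the rule; whether the stem ends in a vowel or a consonant is.
"vuvguf" ends in a consonant. The stems ending in a consonant (pedip → pedipal, hagof → hagofal, lehon → lehonal) add -al.
The other pattern: stems ending in a vowel drop the final letter and add -esh.
So vuvguf → vuvgufal.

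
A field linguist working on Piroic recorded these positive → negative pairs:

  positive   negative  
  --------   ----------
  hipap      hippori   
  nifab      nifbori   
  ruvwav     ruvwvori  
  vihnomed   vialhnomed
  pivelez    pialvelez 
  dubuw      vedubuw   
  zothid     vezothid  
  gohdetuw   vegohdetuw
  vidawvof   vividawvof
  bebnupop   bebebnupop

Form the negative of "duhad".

duhdori

"duhad" has last vowel 'a'. The stems whose last vowel is 'a' (hipap → hippori, nifab → nifbori, ruvwav → ruvwvori) delete the last vowel and add -ori.
The other patterns: stems whose last vowel is 'e' insert -al- after the first vowel; stems whose last vowel is 'i' or 'u' add the prefix ve-; stems whose last vowel is 'o' repeat the first consonant+vowel as a prefix.
So duhad → duhdori.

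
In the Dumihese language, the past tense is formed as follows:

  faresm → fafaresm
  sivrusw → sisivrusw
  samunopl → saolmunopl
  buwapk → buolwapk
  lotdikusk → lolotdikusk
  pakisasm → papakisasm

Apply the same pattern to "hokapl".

hoolkapl

lotdikusk and buwapk both end in -k yet inflect differently (lolotdikusk, buolwapk), so the final letter is not what conditions the rule; the second-to-last letter is.
"hokapl" has second-to-last letter 'p'. The stems whose second-to-last letter is 'p' (samunopl → saolmunopl, buwapk → buolwapk) insert -ol- after the first vowel.
The other pattern: stems whose second-to-last letter is 's' repeat the first consonant+vowel as a prefix.
So hokapl → hoolkapl.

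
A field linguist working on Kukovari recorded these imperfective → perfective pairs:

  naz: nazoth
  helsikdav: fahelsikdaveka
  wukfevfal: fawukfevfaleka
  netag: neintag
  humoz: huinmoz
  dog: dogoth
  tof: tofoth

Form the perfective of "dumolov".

fadumoloveka

dog and netag both end in -g yet inflect differently (dogoth, neintag), so the final letter is not what conditions the rule; the number of vowels is.
"dumolov" has 3 vowels. The stems with 3 vowels (helsikdav → fahelsikdaveka, wukfevfal → fawukfevfaleka) add fa- … -eka around the stem.
So dumolov → fadumoloveka.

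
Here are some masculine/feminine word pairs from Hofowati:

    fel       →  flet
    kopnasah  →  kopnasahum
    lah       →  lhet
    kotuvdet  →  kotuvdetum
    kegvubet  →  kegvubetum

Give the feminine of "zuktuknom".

kopnasah and lah both end in -h yet inflect differently (kopnasahum, lhet), so the final letter is not what conditions the rule; the number of vowels is.
"zuktuknom" has 3 vowels. The stems with 3 vowels (kotuvdet → kotuvdetum, kegvubet → kegvubetum, kopnasah → kopnasahum) add -um.
So zuktuknom → zuktuknomum.

zuktuknomum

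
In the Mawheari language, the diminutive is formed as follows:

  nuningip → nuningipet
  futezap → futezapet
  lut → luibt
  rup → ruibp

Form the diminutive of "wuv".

wuibv

"wuv" has 1 vowel. The stems with 1 vowel (lut → luibt, rup → ruibp) insert -ib- after the first vowel.
The other pattern: stems with 3 vowels add -et.
So wuv → wuibv.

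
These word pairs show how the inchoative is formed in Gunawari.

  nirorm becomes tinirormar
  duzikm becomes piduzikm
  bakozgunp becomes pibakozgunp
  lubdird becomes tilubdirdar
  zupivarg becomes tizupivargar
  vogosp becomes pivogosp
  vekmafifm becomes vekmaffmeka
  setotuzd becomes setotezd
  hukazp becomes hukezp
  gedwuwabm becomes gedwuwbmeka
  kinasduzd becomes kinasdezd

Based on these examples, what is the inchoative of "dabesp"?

"dabesp" has second-to-last letter 's'. The one such stem in the data (vogosp → pivogosp) adds the prefix pi-, so the same rule applies.
The other patterns: stems whose second-to-last letter is 'r' add ti- … -ar around the stem; stems whose second-to-last letter is 'z' change the last vowel to 'e'; stems whose second-to-last letter is 'b' or 'f' delete the last vowel and add -eka.
So dabesp → pidabesp.

pidabesp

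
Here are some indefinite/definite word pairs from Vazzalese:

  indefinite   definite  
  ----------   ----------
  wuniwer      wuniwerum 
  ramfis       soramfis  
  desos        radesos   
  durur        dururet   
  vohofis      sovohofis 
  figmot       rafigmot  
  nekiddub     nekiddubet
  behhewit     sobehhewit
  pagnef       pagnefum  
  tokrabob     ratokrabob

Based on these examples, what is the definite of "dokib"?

sodokib

durur and wuniwer both end in -r yet inflect differently (dururet, wuniwerum), so the final letter is not what conditions the rule; the last vowel is.
"dokib" has last vowel 'i'. The stems whose last vowel is 'i' (behhewit → sobehhewit, vohofis → sovohofis, ramfis → soramfis) add the prefix so-.
So dokib → sodokib.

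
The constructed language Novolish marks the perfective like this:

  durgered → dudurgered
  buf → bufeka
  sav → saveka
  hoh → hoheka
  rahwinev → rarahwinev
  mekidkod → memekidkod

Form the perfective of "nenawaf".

nenenawaf

rahwinev and sav both end in -v yet inflect differently (rarahwinev, saveka), so the final letter is not what conditions the rule; the number of vowels is.
"nenawaf" has 3 vowels. The stems with 3 vowels (durgered → dudurgered, rahwinev → rarahwinev, mekidkod → memekidkod) repeat the first consonant+vowel as a prefix.
The other pattern: stems with 1 vowel add -eka.
So nenawaf → nenenawaf.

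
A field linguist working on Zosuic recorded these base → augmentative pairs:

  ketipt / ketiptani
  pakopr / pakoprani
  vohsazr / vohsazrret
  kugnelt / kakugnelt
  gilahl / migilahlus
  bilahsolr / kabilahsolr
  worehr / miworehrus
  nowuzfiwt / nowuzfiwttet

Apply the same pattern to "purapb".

"purapb" has second-to-last letter 'p'. The stems whose second-to-last letter is 'p' (pakopr → pakoprani, ketipt → ketiptani) add -ani.
The other patterns: stems whose second-to-last letter is 'w' or 'z' double the final consonant and add -et; stems whose second-to-last letter is 'h' add mi- … -us around the stem; stems whose second-to-last letter is 'l' add the prefix ka-.
So purapb → purapbani.

purapbani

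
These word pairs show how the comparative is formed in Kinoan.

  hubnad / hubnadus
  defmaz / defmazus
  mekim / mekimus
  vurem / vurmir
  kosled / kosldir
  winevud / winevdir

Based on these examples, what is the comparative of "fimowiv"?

mekim and vurem both end in -m yet inflect differently (mekimus, vurmir), so the final letter is not what conditions the rule; the last vowel is.
"fimowiv" has last vowel 'i'. The one such stem in the data (mekim → mekimus) adds -us, so the same rule applies.
The other pattern: stems whose last vowel is 'e' or 'u' delete the last vowel and add -ir.
So fimowiv → fimowivus.

fimowivus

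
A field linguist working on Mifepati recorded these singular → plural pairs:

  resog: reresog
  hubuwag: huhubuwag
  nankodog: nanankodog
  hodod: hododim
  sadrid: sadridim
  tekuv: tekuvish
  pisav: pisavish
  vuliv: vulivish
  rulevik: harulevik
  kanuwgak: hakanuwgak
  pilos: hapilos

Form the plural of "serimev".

serimevish

resog and hodod both have last vowel 'o' yet inflect differently (reresog, hododim), so the last vowel is not what conditions the rule; the final letter is.
"serimev" ends in -v. The stems ending in -v (tekuv → tekuvish, pisav → pisavish, vuliv → vulivish) add -ish.
So serimev → serimevish.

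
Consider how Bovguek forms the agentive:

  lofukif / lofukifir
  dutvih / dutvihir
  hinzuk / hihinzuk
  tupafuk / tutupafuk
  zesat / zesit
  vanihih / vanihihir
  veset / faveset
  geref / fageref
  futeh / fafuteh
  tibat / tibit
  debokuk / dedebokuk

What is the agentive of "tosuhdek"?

"tosuhdek" has last vowel 'e'. The stems whose last vowel is 'e' (geref → fageref, veset → faveset, futeh → fafuteh) add the prefix fa-.
The other patterns: stems whose last vowel is 'a' change the last vowel to 'i'; stems whose last vowel is 'u' repeat the first consonant+vowel as a prefix; stems whose last vowel is 'i' add -ir.
So tosuhdek → fatosuhdek.

fatosuhdek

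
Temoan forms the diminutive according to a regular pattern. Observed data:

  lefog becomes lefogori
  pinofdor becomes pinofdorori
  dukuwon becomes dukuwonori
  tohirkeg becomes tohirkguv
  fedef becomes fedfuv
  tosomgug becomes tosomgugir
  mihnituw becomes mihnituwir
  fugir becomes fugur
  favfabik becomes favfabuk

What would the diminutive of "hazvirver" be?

"hazvirver" has last vowel 'e'. The stems whose last vowel is 'e' (tohirkeg → tohirkguv, fedef → fedfuv) delete the last vowel and add -uv.
The other patterns: stems whose last vowel is 'o' add -ori; stems whose last vowel is 'u' add -ir; stems whose last vowel is 'i' change the last vowel to 'u'.
So hazvirver → hazvirvruv.

hazvirvruv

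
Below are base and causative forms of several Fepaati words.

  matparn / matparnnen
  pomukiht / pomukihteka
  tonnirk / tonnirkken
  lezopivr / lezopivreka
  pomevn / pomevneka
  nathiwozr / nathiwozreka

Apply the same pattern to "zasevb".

zasevbeka

matparn and pomevn both end in -n yet inflect differently (matparnnen, pomevneka), so the final letter is not what conditions the rule; the second-to-last letter is.
"zasevb" has second-to-last letter 'v'. The stems whose second-to-last letter is 'v' (lezopivr → lezopivreka, pomevn → pomevneka) add -eka.
The other pattern: stems whose second-to-last letter is 'r' double the final consonant and add -en.
So zasevb → zasevbeka.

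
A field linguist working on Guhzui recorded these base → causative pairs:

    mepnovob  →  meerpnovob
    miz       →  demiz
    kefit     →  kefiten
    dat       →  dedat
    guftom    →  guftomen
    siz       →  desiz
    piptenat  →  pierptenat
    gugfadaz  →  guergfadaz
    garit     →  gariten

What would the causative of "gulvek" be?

"gulvek" has 2 vowels. The stems with 2 vowels (kefit → kefiten, garit → gariten, guftom → guftomen) add -en.
So gulvek → gulveken.

gulveken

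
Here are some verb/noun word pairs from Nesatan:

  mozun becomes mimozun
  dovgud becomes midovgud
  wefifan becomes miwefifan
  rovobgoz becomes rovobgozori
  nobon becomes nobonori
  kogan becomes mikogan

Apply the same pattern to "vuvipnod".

vuvipnodori

nobon and kogan both end in -n yet inflect differently (nobonori, mikogan), so the final letter is not what conditions the rule; the last vowel is.
"vuvipnod" has last vowel 'o'. The stems whose last vowel is 'o' (rovobgoz → rovobgozori, nobon → nobonori) add -ori.
So vuvipnod → vuvipnodori.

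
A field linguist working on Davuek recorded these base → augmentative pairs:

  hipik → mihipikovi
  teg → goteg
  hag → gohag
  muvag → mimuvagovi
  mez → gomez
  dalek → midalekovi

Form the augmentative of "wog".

muvag and hag both end in -g yet inflect differently (mimuvagovi, gohag), so the final letter is not what conditions the rule; the number of vowels is.
"wog" has 1 vowel. The stems with 1 vowel (hag → gohag, mez → gomez, teg → goteg) add the prefix go-.
So wog → gowog.

gowog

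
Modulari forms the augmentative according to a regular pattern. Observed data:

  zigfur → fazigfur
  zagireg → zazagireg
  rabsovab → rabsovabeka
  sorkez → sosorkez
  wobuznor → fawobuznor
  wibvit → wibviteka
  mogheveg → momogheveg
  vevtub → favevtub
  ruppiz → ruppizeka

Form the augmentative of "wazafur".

fawazafur

"wazafur" has last vowel 'u'. The stems whose last vowel is 'u' (zigfur → fazigfur, vevtub → favevtub) add the prefix fa-.
So wazafur → fawazafur.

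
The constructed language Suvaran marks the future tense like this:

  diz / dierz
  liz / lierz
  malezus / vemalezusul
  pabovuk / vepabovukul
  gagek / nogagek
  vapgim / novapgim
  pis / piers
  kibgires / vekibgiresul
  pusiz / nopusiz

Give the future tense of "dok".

liz and pusiz both end in -z yet inflect differently (lierz, nopusiz), so the final letter is not what conditions the rule; the number of vowels is.
"dok" has 1 vowel. The stems with 1 vowel (pis → piers, liz → lierz, diz → dierz) insert -er- after the first vowel.
The other patterns: stems with 2 vowels add the prefix no-; stems with 3 vowels add ve- … -ul around the stem.
So dok → doerk.

doerk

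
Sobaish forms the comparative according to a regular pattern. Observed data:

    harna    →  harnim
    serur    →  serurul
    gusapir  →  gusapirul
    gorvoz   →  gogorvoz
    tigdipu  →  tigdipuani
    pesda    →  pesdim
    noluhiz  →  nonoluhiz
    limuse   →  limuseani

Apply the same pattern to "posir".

gusapir and noluhiz both have last vowel 'i' yet inflect differently (gusapirul, nonoluhiz), so the last vowel is not what conditions the rule; the final letter is.
"posir" ends in -r. The stems ending in -r (gusapir → gusapirul, serur → serurul) add -ul.
The other patterns: stems ending in -a drop the final letter and add -im; stems ending in -z repeat the first consonant+vowel as a prefix; stems ending in -e or -u add -ani.
So posir → posirul.

posirul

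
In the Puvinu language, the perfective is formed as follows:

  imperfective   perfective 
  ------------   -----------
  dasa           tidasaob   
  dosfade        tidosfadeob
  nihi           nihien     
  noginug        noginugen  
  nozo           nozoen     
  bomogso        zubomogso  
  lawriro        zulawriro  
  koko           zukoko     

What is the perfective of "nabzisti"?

nozo and bomogso both end in -o yet inflect differently (nozoen, zubomogso), so the final letter is not what conditions the rule; the first letter is.
"nabzisti" begins with n-. The stems beginning with n- (nihi → nihien, noginug → noginugen, nozo → nozoen) add -en.
The other patterns: stems beginning with d- add ti- … -ob around the stem; stems beginning with b-, k- or l- add the prefix zu-.
So nabzisti → nabzistien.

nabzistien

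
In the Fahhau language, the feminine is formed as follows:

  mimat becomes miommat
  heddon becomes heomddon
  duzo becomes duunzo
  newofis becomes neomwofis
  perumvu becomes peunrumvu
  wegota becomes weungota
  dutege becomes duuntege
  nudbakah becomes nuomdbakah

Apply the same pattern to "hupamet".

huompamet

mimat and wegota both have last vowel 'a' yet inflect differently (miommat, weungota), so the last vowel is not what conditions the rule; whether the stem ends in a vowel or a consonant is.
"hupamet" ends in a consonant. The stems ending in a consonant (mimat → miommat, heddon → heomddon, newofis → neomwofis) insert -om- after the first vowel.
So hupamet → huompamet.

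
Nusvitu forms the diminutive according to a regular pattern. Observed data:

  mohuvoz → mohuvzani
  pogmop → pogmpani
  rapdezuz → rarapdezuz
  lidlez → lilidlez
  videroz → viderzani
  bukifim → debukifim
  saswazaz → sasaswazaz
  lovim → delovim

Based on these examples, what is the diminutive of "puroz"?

mohuvoz and lidlez both end in -z yet inflect differently (mohuvzani, lilidlez), so the final letter is not what conditions the rule; the last vowel is.
"puroz" has last vowel 'o'. The stems whose last vowel is 'o' (mohuvoz → mohuvzani, videroz → viderzani, pogmop → pogmpani) delete the last vowel and add -ani.
So puroz → purzani.

purzani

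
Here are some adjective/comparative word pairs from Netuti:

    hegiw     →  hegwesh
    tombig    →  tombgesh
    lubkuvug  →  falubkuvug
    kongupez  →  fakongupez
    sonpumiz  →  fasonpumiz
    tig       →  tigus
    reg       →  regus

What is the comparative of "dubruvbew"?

fadubruvbew

tig and tombig both end in -g yet inflect differently (tigus, tombgesh), so the final letter is not what conditions the rule; the number of vowels is.
"dubruvbew" has 3 vowels. The stems with 3 vowels (kongupez → fakongupez, sonpumiz → fasonpumiz, lubkuvug → falubkuvug) add the prefix fa-.
So dubruvbew → fadubruvbew.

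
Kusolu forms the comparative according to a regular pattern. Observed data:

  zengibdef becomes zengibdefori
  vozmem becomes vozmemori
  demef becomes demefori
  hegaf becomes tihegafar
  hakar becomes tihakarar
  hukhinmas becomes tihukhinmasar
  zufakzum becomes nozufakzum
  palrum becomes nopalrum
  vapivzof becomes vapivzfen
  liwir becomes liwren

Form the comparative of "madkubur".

nomadkubur

zengibdef and hegaf both end in -f yet inflect differently (zengibdefori, tihegafar), so the final letter is not what conditions the rule; the last vowel is.
"madkubur" has last vowel 'u'. The stems whose last vowel is 'u' (zufakzum → nozufakzum, palrum → nopalrum) add the prefix no-.
So madkubur → nomadkubur.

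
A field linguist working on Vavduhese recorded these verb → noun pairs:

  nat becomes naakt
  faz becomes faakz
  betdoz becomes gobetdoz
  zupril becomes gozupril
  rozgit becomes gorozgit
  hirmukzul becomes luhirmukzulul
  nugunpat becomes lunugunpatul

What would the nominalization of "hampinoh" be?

luhampinohul

"hampinoh" has 3 vowels. The stems with 3 vowels (hirmukzul → luhirmukzulul, nugunpat → lunugunpatul) add lu- … -ul around the stem.
The other patterns: stems with 1 vowel insert -ak- after the first vowel; stems with 2 vowels add the prefix go-.
So hampinoh → luhampinohul.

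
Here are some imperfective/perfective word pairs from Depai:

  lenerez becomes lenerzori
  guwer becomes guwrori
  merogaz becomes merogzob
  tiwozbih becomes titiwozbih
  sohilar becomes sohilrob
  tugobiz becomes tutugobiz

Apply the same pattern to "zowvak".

zowvkob

guwer and sohilar both end in -r yet inflect differently (guwrori, sohilrob), so the final letter is not what conditions the rule; the last vowel is.
"zowvak" has last vowel 'a'. The stems whose last vowel is 'a' (sohilar → sohilrob, merogaz → merogzob) delete the last vowel and add -ob.
The other patterns: stems whose last vowel is 'e' delete the last vowel and add -ori; stems whose last vowel is 'i' repeat the first consonant+vowel as a prefix.
So zowvak → zowvkob.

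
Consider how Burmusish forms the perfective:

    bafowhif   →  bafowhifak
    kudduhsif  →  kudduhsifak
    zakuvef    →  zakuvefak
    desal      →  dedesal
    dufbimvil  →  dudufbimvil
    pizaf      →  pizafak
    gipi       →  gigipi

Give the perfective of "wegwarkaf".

"wegwarkaf" ends in -f. The stems ending in -f (pizaf → pizafak, bafowhif → bafowhifak, kudduhsif → kudduhsifak) add -ak.
The other pattern: stems ending in -i or -l repeat the first consonant+vowel as a prefix.
So wegwarkaf → wegwarkafak.

wegwarkafak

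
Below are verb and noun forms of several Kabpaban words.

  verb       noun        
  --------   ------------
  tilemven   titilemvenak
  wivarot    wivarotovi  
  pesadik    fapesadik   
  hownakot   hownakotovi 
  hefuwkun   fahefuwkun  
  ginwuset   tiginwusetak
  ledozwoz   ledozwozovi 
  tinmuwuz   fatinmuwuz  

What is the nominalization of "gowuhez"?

"gowuhez" has last vowel 'e'. The stems whose last vowel is 'e' (tilemven → titilemvenak, ginwuset → tiginwusetak) add ti- … -ak around the stem.
The other patterns: stems whose last vowel is 'o' add -ovi; stems whose last vowel is 'i' or 'u' add the prefix fa-.
So gowuhez → tigowuhezak.

tigowuhezak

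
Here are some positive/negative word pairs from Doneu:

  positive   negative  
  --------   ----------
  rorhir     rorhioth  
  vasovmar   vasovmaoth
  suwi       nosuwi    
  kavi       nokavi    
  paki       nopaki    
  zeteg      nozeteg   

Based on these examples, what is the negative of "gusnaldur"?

gusnalduoth

rorhir and suwi both have last vowel 'i' yet inflect differently (rorhioth, nosuwi), so the last vowel is not what conditions the rule; the final letter is.
"gusnaldur" ends in -r. The stems ending in -r (rorhir → rorhioth, vasovmar → vasovmaoth) drop the final letter and add -oth.
So gusnaldur → gusnalduoth.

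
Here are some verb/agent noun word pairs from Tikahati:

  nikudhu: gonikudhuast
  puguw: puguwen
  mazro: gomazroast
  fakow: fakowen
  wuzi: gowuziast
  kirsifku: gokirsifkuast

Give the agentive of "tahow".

tahowen

nikudhu and puguw both have last vowel 'u' yet inflect differently (gonikudhuast, puguwen), so the last vowel is not what conditions the rule; whether the stem ends in a vowel or a consonant is.
"tahow" ends in a consonant. The stems ending in a consonant (puguw → puguwen, fakow → fakowen) add -en.
The other pattern: stems ending in a vowel add go- … -ast around the stem.
So tahow → tahowen.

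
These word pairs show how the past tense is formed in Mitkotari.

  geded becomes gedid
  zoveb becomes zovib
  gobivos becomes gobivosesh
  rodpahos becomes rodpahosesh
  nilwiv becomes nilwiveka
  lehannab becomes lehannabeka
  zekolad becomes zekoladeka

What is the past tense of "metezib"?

zoveb and lehannab both end in -b yet inflect differently (zovib, lehannabeka), so the final letter is not what conditions the rule; the last vowel is.
"metezib" has last vowel 'i'. The one such stem in the data (nilwiv → nilwiveka) adds -eka, so the same rule applies.
So metezib → metezibeka.

metezibeka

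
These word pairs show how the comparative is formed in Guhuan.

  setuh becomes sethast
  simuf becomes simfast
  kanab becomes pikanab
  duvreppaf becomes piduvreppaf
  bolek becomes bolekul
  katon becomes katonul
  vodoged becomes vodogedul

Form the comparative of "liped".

simuf and duvreppaf both end in -f yet inflect differently (simfast, piduvreppaf), so the final letter is not what conditions the rule; the last vowel is.
"liped" has last vowel 'e'. The stems whose last vowel is 'e' (bolek → bolekul, vodoged → vodogedul) add -ul.
The other patterns: stems whose last vowel is 'u' delete the last vowel and add -ast; stems whose last vowel is 'a' add the prefix pi-.
So liped → lipedul.

lipedul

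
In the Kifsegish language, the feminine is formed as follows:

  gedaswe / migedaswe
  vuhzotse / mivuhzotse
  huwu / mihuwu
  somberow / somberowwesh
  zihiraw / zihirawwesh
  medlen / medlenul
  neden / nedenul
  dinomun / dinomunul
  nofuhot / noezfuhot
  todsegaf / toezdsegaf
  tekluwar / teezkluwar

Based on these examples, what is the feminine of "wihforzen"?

wihforzenul

gedaswe and medlen both have last vowel 'e' yet inflect differently (migedaswe, medlenul), so the last vowel is not what conditions the rule; the final letter is.
"wihforzen" ends in -n. The stems ending in -n (medlen → medlenul, neden → nedenul, dinomun → dinomunul) add -ul.
So wihforzen → wihforzenul.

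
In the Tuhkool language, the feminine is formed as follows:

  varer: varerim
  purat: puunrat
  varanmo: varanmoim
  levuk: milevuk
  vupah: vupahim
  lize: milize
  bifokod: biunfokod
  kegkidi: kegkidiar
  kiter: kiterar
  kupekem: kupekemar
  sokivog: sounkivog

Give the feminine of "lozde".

varer and kiter both end in -r yet inflect differently (varerim, kiterar), so the final letter is not what conditions the rule; the first letter is.
"lozde" begins with l-. The stems beginning with l- (levuk → milevuk, lize → milize) add the prefix mi-.
So lozde → milozde.

milozde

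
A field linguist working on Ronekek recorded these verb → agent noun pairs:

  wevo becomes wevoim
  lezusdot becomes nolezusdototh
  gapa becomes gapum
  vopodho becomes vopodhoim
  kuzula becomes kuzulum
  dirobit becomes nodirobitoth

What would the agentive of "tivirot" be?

notivirototh

wevo and lezusdot both have last vowel 'o' yet inflect differently (wevoim, nolezusdototh), so the last vowel is not what conditions the rule; the final letter is.
"tivirot" ends in -t. The stems ending in -t (lezusdot → nolezusdototh, dirobit → nodirobitoth) add no- … -oth around the stem.
The other patterns: stems ending in -o add -im; stems ending in -a drop the final letter and add -um.
So tivirot → notivirototh.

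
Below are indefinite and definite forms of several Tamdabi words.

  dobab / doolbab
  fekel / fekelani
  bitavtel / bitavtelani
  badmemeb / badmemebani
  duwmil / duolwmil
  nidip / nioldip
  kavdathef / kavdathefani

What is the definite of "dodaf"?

bitavtel and duwmil both end in -l yet inflect differently (bitavtelani, duolwmil), so the final letter is not what conditions the rule; the last vowel is.
"dodaf" has last vowel 'a'. The one such stem in the data (dobab → doolbab) inserts -ol- after the first vowel (as do nidip, duwmil), so the same rule applies.
So dodaf → dooldaf.

dooldaf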